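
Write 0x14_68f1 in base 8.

0o5064361

Expand each hex digit to 4 bits: 1=0001 4=0100 6=0110 8=1000 f=1111 1=0001.
Group the bits in threes: 101 000 110 100 011 110 001 → 5064361.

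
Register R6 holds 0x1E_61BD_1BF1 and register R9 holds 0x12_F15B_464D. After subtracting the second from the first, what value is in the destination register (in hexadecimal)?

0xB7061D5A4

Subtract column by column in base 16:
  1-D → 4 (borrow)
  F-4-1 → A
  B-6 → 5
  1-4 → D (borrow)
  D-B-1 → 1
  B-5 → 6
  1-1 → 0
  6-F → 7 (borrow)
  E-2-1 → B
  1-1 → 0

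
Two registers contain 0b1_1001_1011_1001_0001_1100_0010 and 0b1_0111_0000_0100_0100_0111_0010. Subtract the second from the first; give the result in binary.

Subtract column by column in base 2:
  0-0 → 0
  1-1 → 0
  0-0 → 0
  0-0 → 0
  0-1 → 1 (borrow)
  0-1-1 → 0 (borrow)
  1-1-1 → 1 (borrow)
  1-0-1 → 0
  1-0 → 1
  0-0 → 0
  0-1 → 1 (borrow)
  0-0-1 → 1 (borrow)
  1-0-1 → 0
  0-0 → 0
  0-1 → 1 (borrow)
  1-0-1 → 0
  1-0 → 1
  1-0 → 1
  0-0 → 0
  1-0 → 1
  1-1 → 0
  0-1 → 1 (borrow)
  0-1-1 → 0 (borrow)
  1-0-1 → 0
  1-1 → 0

0b1010110100110101010000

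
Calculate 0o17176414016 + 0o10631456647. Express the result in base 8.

Add column by column in base 8, right to left:
  6+7 = 5 carry 1
  1+4+1 = 6
  0+6 = 6
  4+6 = 2 carry 1
  1+5+1 = 7
  4+4 = 0 carry 1
  6+1+1 = 0 carry 1
  7+3+1 = 3 carry 1
  1+6+1 = 0 carry 1
  7+0+1 = 0 carry 1
  1+1+1 = 3

0o30030072665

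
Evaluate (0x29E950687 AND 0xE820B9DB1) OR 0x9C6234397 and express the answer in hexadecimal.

0x29E950687 AND 0xE820B9DB1 = 0x282010481.
Then OR with 0x9C6234397.

0xBC6234797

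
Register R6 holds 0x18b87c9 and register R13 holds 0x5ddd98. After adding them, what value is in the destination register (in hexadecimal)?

Add column by column in base 16, right to left:
  9+8 = 1 carry 1
  c+9+1 = 6 carry 1
  7+d+1 = 5 carry 1
  8+d+1 = 6 carry 1
  b+d+1 = 9 carry 1
  8+5+1 = e
  1+0 = 1

0x1e96561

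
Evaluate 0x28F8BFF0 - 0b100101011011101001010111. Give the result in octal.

0o5030602631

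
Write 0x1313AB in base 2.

0b100110001001110101011

Expand each hex digit to 4 bits: 1=0001 3=0011 1=0001 3=0011 A=1010 B=1011.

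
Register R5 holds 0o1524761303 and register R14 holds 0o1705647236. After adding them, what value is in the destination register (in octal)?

Add column by column in base 8, right to left:
  3+6 = 1 carry 1
  0+3+1 = 4
  3+2 = 5
  1+7 = 0 carry 1
  6+4+1 = 3 carry 1
  7+6+1 = 6 carry 1
  4+5+1 = 2 carry 1
  2+0+1 = 3
  5+7 = 4 carry 1
  1+1+1 = 3

0o3432630541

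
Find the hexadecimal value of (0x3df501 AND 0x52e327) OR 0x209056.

0x3df501 AND 0x52e327 = 0x10e101.
Then OR with 0x209056.

0x30f157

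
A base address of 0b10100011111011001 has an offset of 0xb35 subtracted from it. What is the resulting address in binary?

0b10011110010100100

0xb35 = 0b101100110101 in binary.
Subtract column by column in base 2:
  1-1 → 0
  0-0 → 0
  0-1 → 1 (borrow)
  1-0-1 → 0
  1-1 → 0
  0-1 → 1 (borrow)
  1-0-1 → 0
  1-0 → 1
  1-1 → 0
  1-1 → 0
  1-0 → 1
  0-1 → 1 (borrow)
  0-0-1 → 1 (borrow)
  0-0-1 → 1 (borrow)
  1-0-1 → 0
  0-0 → 0
  1-0 → 1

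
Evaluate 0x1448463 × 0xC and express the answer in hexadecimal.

Multiply each base-16 digit by 12, carrying:
  3×12 = 36 → write 4 carry 2
  6×12+2 = 74 → write A carry 4
  4×12+4 = 52 → write 4 carry 3
  8×12+3 = 99 → write 3 carry 6
  4×12+6 = 54 → write 6 carry 3
  4×12+3 = 51 → write 3 carry 3
  1×12+3 = 15 → write F

0xF3634A4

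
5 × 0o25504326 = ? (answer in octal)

0o154126056

Multiply each base-8 digit by 5, carrying:
  6×5 = 30 → write 6 carry 3
  2×5+3 = 13 → write 5 carry 1
  3×5+1 = 16 → write 0 carry 2
  4×5+2 = 22 → write 6 carry 2
  0×5+2 = 2 → write 2
  5×5 = 25 → write 1 carry 3
  5×5+3 = 28 → write 4 carry 3
  2×5+3 = 13 → write 5 carry 1
  remaining carry: 1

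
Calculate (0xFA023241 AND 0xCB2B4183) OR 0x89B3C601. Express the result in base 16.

0xCBB3C601

0xFA023241 AND 0xCB2B4183 = 0xCA020001.
Then OR with 0x89B3C601.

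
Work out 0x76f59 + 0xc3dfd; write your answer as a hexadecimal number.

0x13ad56

Add column by column in base 16, right to left:
  9+d = 6 carry 1
  5+f+1 = 5 carry 1
  f+d+1 = d carry 1
  6+3+1 = a
  7+c = 3 carry 1
  final carry 1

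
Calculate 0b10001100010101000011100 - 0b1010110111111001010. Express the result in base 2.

0b10000001011101001010010

Subtract column by column in base 2:
  0-0 → 0
  0-1 → 1 (borrow)
  1-0-1 → 0
  1-1 → 0
  1-0 → 1
  0-0 → 0
  0-1 → 1 (borrow)
  0-1-1 → 0 (borrow)
  0-1-1 → 0 (borrow)
  1-1-1 → 1 (borrow)
  0-1-1 → 0 (borrow)
  1-1-1 → 1 (borrow)
  0-0-1 → 1 (borrow)
  1-1-1 → 1 (borrow)
  0-1-1 → 0 (borrow)
  0-0-1 → 1 (borrow)
  0-1-1 → 0 (borrow)
  1-0-1 → 0
  1-1 → 0
  0-0 → 0
  0-0 → 0
  0-0 → 0
  1-0 → 1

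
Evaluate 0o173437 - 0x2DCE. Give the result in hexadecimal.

0o173437 = 0xF71F in hexadecimal.
Subtract column by column in base 16:
  F-E → 1
  1-C → 5 (borrow)
  7-D-1 → 9 (borrow)
  F-2-1 → C

0xC951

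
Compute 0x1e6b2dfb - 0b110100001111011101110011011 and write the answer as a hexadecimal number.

0x17e37260

0b110100001111011101110011011 = 0x687bb9b in hexadecimal.
Subtract column by column in base 16:
  b-b → 0
  f-9 → 6
  d-b → 2
  2-b → 7 (borrow)
  b-7-1 → 3
  6-8 → e (borrow)
  e-6-1 → 7
  1-0 → 1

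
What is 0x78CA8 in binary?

0b1111000110010101000

Expand each hex digit to 4 bits: 7=0111 8=1000 C=1100 A=1010 8=1000.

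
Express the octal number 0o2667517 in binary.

0b10110110111101001111

Each octal digit is 3 bits: 2=010 6=110 6=110 7=111 5=101 1=001 7=111.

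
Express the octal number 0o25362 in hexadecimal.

0x2AF2

Each octal digit is 3 bits: 2=010 5=101 3=011 6=110 2=010.
Group the bits into nibbles: 0010 1010 1111 0010 → 2AF2.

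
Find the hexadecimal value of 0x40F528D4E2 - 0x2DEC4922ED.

Subtract column by column in base 16:
  2-D → 5 (borrow)
  E-E-1 → F (borrow)
  4-2-1 → 1
  D-2 → B
  8-9 → F (borrow)
  2-4-1 → D (borrow)
  5-C-1 → 8 (borrow)
  F-E-1 → 0
  0-D → 3 (borrow)
  4-2-1 → 1

0x1308DFB1F5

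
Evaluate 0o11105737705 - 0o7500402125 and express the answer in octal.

0o1405335560

Subtract column by column in base 8:
  5-5 → 0
  0-2 → 6 (borrow)
  7-1-1 → 5
  7-2 → 5
  3-0 → 3
  7-4 → 3
  5-0 → 5
  0-0 → 0
  1-5 → 4 (borrow)
  1-7-1 → 1 (borrow)
  1-0-1 → 0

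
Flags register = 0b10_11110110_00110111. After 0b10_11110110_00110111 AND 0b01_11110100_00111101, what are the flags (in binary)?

AND bit by bit (1 only where both bits are 1):
  101111011000110111
& 011111010000111101
= 001111010000110101

0b001111010000110101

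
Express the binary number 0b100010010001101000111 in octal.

0o4221507

Group the bits in threes: 100 010 010 001 101 000 111 → 4221507.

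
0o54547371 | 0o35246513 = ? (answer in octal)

0o75747773

OR each oct digit independently (no carries):
  5|3=7, 4|5=5, 5|2=7, 4|4=4, 7|6=7, 3|5=7, 7|1=7, 1|3=3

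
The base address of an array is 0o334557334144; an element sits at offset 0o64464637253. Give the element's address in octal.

0o421244173417

Add column by column in base 8, right to left:
  4+3 = 7
  4+5 = 1 carry 1
  1+2+1 = 4
  4+7 = 3 carry 1
  3+3+1 = 7
  3+6 = 1 carry 1
  7+4+1 = 4 carry 1
  5+6+1 = 4 carry 1
  5+4+1 = 2 carry 1
  4+4+1 = 1 carry 1
  3+6+1 = 2 carry 1
  3+0+1 = 4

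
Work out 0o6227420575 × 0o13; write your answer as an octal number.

0o105202670137

Multiply each base-8 digit by 11, carrying:
  5×11 = 55 → write 7 carry 6
  7×11+6 = 83 → write 3 carry 10
  5×11+10 = 65 → write 1 carry 8
  0×11+8 = 8 → write 0 carry 1
  2×11+1 = 23 → write 7 carry 2
  4×11+2 = 46 → write 6 carry 5
  7×11+5 = 82 → write 2 carry 10
  2×11+10 = 32 → write 0 carry 4
  2×11+4 = 26 → write 2 carry 3
  6×11+3 = 69 → write 5 carry 8
  remaining carry: 10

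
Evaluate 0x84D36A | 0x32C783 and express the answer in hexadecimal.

OR each hex digit independently (no carries):
  8|3=B, 4|2=6, D|C=D, 3|7=7, 6|8=E, A|3=B

0xB6D7EB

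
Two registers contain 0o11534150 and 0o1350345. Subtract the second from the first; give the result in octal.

Subtract column by column in base 8:
  0-5 → 3 (borrow)
  5-4-1 → 0
  1-3 → 6 (borrow)
  4-0-1 → 3
  3-5 → 6 (borrow)
  5-3-1 → 1
  1-1 → 0
  1-0 → 1

0o10163603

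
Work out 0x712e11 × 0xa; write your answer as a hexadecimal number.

Multiply each base-16 digit by 10, carrying:
  1×10 = 10 → write a
  1×10 = 10 → write a
  e×10 = 140 → write c carry 8
  2×10+8 = 28 → write c carry 1
  1×10+1 = 11 → write b
  7×10 = 70 → write 6 carry 4
  remaining carry: 4

0x46bccaa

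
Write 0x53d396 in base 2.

0b10100111101001110010110

Expand each hex digit to 4 bits: 5=0101 3=0011 d=1101 3=0011 9=1001 6=0110.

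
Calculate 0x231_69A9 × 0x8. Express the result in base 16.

Multiply each base-16 digit by 8, carrying:
  9×8 = 72 → write 8 carry 4
  A×8+4 = 84 → write 4 carry 5
  9×8+5 = 77 → write D carry 4
  6×8+4 = 52 → write 4 carry 3
  1×8+3 = 11 → write B
  3×8 = 24 → write 8 carry 1
  2×8+1 = 17 → write 1 carry 1
  remaining carry: 1

0x118B4D48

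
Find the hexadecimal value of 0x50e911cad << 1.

1 bits is not a whole number of base-16 digits; in binary: 10100001110100100010001110010101101 << 1 = 101000011101001000100011100101011010.

0xa1d22395a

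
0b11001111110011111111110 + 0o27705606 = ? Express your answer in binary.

0b110001110111001110000100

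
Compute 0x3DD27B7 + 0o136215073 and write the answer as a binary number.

0b101010101100100000111110010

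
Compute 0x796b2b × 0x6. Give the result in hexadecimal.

0x2d88302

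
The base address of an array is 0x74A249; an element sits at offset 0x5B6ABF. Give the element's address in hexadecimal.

Add column by column in base 16, right to left:
  9+F = 8 carry 1
  4+B+1 = 0 carry 1
  2+A+1 = D
  A+6 = 0 carry 1
  4+B+1 = 0 carry 1
  7+5+1 = D

0xD00D08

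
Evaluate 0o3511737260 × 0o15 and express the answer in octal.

Multiply each base-8 digit by 13, carrying:
  0×13 = 0 → write 0
  6×13 = 78 → write 6 carry 9
  2×13+9 = 35 → write 3 carry 4
  7×13+4 = 95 → write 7 carry 11
  3×13+11 = 50 → write 2 carry 6
  7×13+6 = 97 → write 1 carry 12
  1×13+12 = 25 → write 1 carry 3
  1×13+3 = 16 → write 0 carry 2
  5×13+2 = 67 → write 3 carry 8
  3×13+8 = 47 → write 7 carry 5
  remaining carry: 5

0o57301127360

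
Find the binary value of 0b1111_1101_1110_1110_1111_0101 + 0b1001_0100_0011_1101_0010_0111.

0b1100100100010110000011100

Add column by column in base 2, right to left:
  1+1 = 0 carry 1
  0+1+1 = 0 carry 1
  1+1+1 = 1 carry 1
  0+0+1 = 1
  1+0 = 1
  1+1 = 0 carry 1
  1+0+1 = 0 carry 1
  1+0+1 = 0 carry 1
  0+1+1 = 0 carry 1
  1+0+1 = 0 carry 1
  1+1+1 = 1 carry 1
  1+1+1 = 1 carry 1
  0+1+1 = 0 carry 1
  1+1+1 = 1 carry 1
  1+0+1 = 0 carry 1
  1+0+1 = 0 carry 1
  1+0+1 = 0 carry 1
  0+0+1 = 1
  1+1 = 0 carry 1
  1+0+1 = 0 carry 1
  1+1+1 = 1 carry 1
  1+0+1 = 0 carry 1
  1+0+1 = 0 carry 1
  1+1+1 = 1 carry 1
  final carry 1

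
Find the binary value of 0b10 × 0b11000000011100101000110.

0b110000000111001010001100

Multiply each base-2 digit by 2, carrying:
  0×2 = 0 → write 0
  1×2 = 2 → write 0 carry 1
  1×2+1 = 3 → write 1 carry 1
  0×2+1 = 1 → write 1
  0×2 = 0 → write 0
  0×2 = 0 → write 0
  1×2 = 2 → write 0 carry 1
  0×2+1 = 1 → write 1
  1×2 = 2 → write 0 carry 1
  0×2+1 = 1 → write 1
  0×2 = 0 → write 0
  1×2 = 2 → write 0 carry 1
  1×2+1 = 3 → write 1 carry 1
  1×2+1 = 3 → write 1 carry 1
  0×2+1 = 1 → write 1
  0×2 = 0 → write 0
  0×2 = 0 → write 0
  0×2 = 0 → write 0
  0×2 = 0 → write 0
  0×2 = 0 → write 0
  0×2 = 0 → write 0
  1×2 = 2 → write 0 carry 1
  1×2+1 = 3 → write 1 carry 1
  remaining carry: 1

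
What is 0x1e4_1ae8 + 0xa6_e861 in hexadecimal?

0x28b0349

Add column by column in base 16, right to left:
  8+1 = 9
  e+6 = 4 carry 1
  a+8+1 = 3 carry 1
  1+e+1 = 0 carry 1
  4+6+1 = b
  e+a = 8 carry 1
  1+0+1 = 2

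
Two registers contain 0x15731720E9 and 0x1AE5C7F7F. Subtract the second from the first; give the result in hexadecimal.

Subtract column by column in base 16:
  9-F → A (borrow)
  E-7-1 → 6
  0-F → 1 (borrow)
  2-7-1 → A (borrow)
  7-C-1 → A (borrow)
  1-5-1 → B (borrow)
  3-E-1 → 4 (borrow)
  7-A-1 → C (borrow)
  5-1-1 → 3
  1-0 → 1

0x13C4BAA16A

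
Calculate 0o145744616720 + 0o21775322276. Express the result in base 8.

0o167742141216

Add column by column in base 8, right to left:
  0+6 = 6
  2+7 = 1 carry 1
  7+2+1 = 2 carry 1
  6+2+1 = 1 carry 1
  1+2+1 = 4
  6+3 = 1 carry 1
  4+5+1 = 2 carry 1
  4+7+1 = 4 carry 1
  7+7+1 = 7 carry 1
  5+1+1 = 7
  4+2 = 6
  1+0 = 1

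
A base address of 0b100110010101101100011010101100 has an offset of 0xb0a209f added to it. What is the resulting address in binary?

0b110001011000001110011101001011

0xb0a209f = 0b1011000010100010000010011111 in binary.
Add column by column in base 2, right to left:
  0+1 = 1
  0+1 = 1
  1+1 = 0 carry 1
  1+1+1 = 1 carry 1
  0+1+1 = 0 carry 1
  1+0+1 = 0 carry 1
  0+0+1 = 1
  1+1 = 0 carry 1
  0+0+1 = 1
  1+0 = 1
  1+0 = 1
  0+0 = 0
  0+0 = 0
  0+1 = 1
  1+0 = 1
  1+0 = 1
  0+0 = 0
  1+1 = 0 carry 1
  1+0+1 = 0 carry 1
  0+1+1 = 0 carry 1
  1+0+1 = 0 carry 1
  0+0+1 = 1
  1+0 = 1
  0+0 = 0
  0+1 = 1
  1+1 = 0 carry 1
  1+0+1 = 0 carry 1
  0+1+1 = 0 carry 1
  0+0+1 = 1
  1+0 = 1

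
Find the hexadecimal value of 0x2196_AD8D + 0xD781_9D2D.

0xF9184ABA

Add column by column in base 16, right to left:
  D+D = A carry 1
  8+2+1 = B
  D+D = A carry 1
  A+9+1 = 4 carry 1
  6+1+1 = 8
  9+8 = 1 carry 1
  1+7+1 = 9
  2+D = F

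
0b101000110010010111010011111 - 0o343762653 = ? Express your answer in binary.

0b1100010010100100011110100

0o343762653 = 0b11100011111110010110101011 in binary.
Subtract column by column in base 2:
  1-1 → 0
  1-1 → 0
  1-0 → 1
  1-1 → 0
  1-0 → 1
  0-1 → 1 (borrow)
  0-0-1 → 1 (borrow)
  1-1-1 → 1 (borrow)
  0-1-1 → 0 (borrow)
  1-0-1 → 0
  1-1 → 0
  1-0 → 1
  0-0 → 0
  1-1 → 0
  0-1 → 1 (borrow)
  0-1-1 → 0 (borrow)
  1-1-1 → 1 (borrow)
  0-1-1 → 0 (borrow)
  0-1-1 → 0 (borrow)
  1-1-1 → 1 (borrow)
  1-0-1 → 0
  0-0 → 0
  0-0 → 0
  0-1 → 1 (borrow)
  1-1-1 → 1 (borrow)
  0-1-1 → 0 (borrow)
  1-0-1 → 0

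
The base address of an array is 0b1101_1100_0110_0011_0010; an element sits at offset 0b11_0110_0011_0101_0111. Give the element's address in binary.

0b100010010100110001001

Add column by column in base 2, right to left:
  0+1 = 1
  1+1 = 0 carry 1
  0+1+1 = 0 carry 1
  0+0+1 = 1
  1+1 = 0 carry 1
  1+0+1 = 0 carry 1
  0+1+1 = 0 carry 1
  0+0+1 = 1
  0+1 = 1
  1+1 = 0 carry 1
  1+0+1 = 0 carry 1
  0+0+1 = 1
  0+0 = 0
  0+1 = 1
  1+1 = 0 carry 1
  1+0+1 = 0 carry 1
  1+1+1 = 1 carry 1
  0+1+1 = 0 carry 1
  1+0+1 = 0 carry 1
  1+0+1 = 0 carry 1
  final carry 1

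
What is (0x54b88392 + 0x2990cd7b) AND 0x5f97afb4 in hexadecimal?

Add column by column in base 16, right to left:
  2+b = d
  9+7 = 0 carry 1
  3+d+1 = 1 carry 1
  8+c+1 = 5 carry 1
  8+0+1 = 9
  b+9 = 4 carry 1
  4+9+1 = e
  5+2 = 7
Sum = 0x7e49510d; now AND with 0x5f97afb4:
  7&5=5, e&f=e, 4&9=0, 9&7=1, 5&a=0, 1&f=1, 0&b=0, d&4=4

0x5e010104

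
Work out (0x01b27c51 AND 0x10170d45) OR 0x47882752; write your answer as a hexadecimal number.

0x01b27c51 AND 0x10170d45 = 0x00120c41.
Then OR with 0x47882752.

0x479a2f53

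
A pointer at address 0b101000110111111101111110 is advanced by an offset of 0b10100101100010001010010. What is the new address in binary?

Add column by column in base 2, right to left:
  0+0 = 0
  1+1 = 0 carry 1
  1+0+1 = 0 carry 1
  1+0+1 = 0 carry 1
  1+1+1 = 1 carry 1
  1+0+1 = 0 carry 1
  1+1+1 = 1 carry 1
  0+0+1 = 1
  1+0 = 1
  1+0 = 1
  1+1 = 0 carry 1
  1+0+1 = 0 carry 1
  1+0+1 = 0 carry 1
  1+0+1 = 0 carry 1
  1+1+1 = 1 carry 1
  0+1+1 = 0 carry 1
  1+0+1 = 0 carry 1
  1+1+1 = 1 carry 1
  0+0+1 = 1
  0+0 = 0
  0+1 = 1
  1+0 = 1
  0+1 = 1
  1+0 = 1

0b111101100100001111010000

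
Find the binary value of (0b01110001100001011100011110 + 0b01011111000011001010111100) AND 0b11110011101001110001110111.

0b11010000100000100001010010

Add column by column in base 2, right to left:
  0+0 = 0
  1+0 = 1
  1+1 = 0 carry 1
  1+1+1 = 1 carry 1
  1+1+1 = 1 carry 1
  0+1+1 = 0 carry 1
  0+0+1 = 1
  0+1 = 1
  1+0 = 1
  1+1 = 0 carry 1
  1+0+1 = 0 carry 1
  0+0+1 = 1
  1+1 = 0 carry 1
  0+1+1 = 0 carry 1
  0+0+1 = 1
  0+0 = 0
  0+0 = 0
  1+0 = 1
  1+1 = 0 carry 1
  0+1+1 = 0 carry 1
  0+1+1 = 0 carry 1
  0+1+1 = 0 carry 1
  1+1+1 = 1 carry 1
  1+0+1 = 0 carry 1
  1+1+1 = 1 carry 1
  final carry 1
Sum = 0b11010000100100100111011010; now AND with 0b11110011101001110001110111:
  11010000100100100111011010
& 11110011101001110001110111
= 11010000100000100001010010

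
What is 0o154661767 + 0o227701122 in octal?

Add column by column in base 8, right to left:
  7+2 = 1 carry 1
  6+2+1 = 1 carry 1
  7+1+1 = 1 carry 1
  1+1+1 = 3
  6+0 = 6
  6+7 = 5 carry 1
  4+7+1 = 4 carry 1
  5+2+1 = 0 carry 1
  1+2+1 = 4

0o404563111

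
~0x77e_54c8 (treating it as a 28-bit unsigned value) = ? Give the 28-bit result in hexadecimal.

Each hex digit d becomes f−d:
  7→8, 7→8, e→1, 5→a, 4→b, c→3, 8→7

0x881ab37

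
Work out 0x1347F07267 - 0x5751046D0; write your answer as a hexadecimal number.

0xDD2E02B97

Subtract column by column in base 16:
  7-0 → 7
  6-D → 9 (borrow)
  2-6-1 → B (borrow)
  7-4-1 → 2
  0-0 → 0
  F-1 → E
  7-5 → 2
  4-7 → D (borrow)
  3-5-1 → D (borrow)
  1-0-1 → 0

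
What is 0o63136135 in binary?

Each octal digit is 3 bits: 6=110 3=011 1=001 3=011 6=110 1=001 3=011 5=101.

0b110011001011110001011101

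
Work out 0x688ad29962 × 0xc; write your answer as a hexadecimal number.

0x4e681df3098

Multiply each base-16 digit by 12, carrying:
  2×12 = 24 → write 8 carry 1
  6×12+1 = 73 → write 9 carry 4
  9×12+4 = 112 → write 0 carry 7
  9×12+7 = 115 → write 3 carry 7
  2×12+7 = 31 → write f carry 1
  d×12+1 = 157 → write d carry 9
  a×12+9 = 129 → write 1 carry 8
  8×12+8 = 104 → write 8 carry 6
  8×12+6 = 102 → write 6 carry 6
  6×12+6 = 78 → write e carry 4
  remaining carry: 4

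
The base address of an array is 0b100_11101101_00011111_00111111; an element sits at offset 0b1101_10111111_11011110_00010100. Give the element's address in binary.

0b10010101011001111110101010011

Add column by column in base 2, right to left:
  1+0 = 1
  1+0 = 1
  1+1 = 0 carry 1
  1+0+1 = 0 carry 1
  1+1+1 = 1 carry 1
  1+0+1 = 0 carry 1
  0+0+1 = 1
  0+0 = 0
  1+0 = 1
  1+1 = 0 carry 1
  1+1+1 = 1 carry 1
  1+1+1 = 1 carry 1
  1+1+1 = 1 carry 1
  0+0+1 = 1
  0+1 = 1
  0+1 = 1
  1+1 = 0 carry 1
  0+1+1 = 0 carry 1
  1+1+1 = 1 carry 1
  1+1+1 = 1 carry 1
  0+1+1 = 0 carry 1
  1+1+1 = 1 carry 1
  1+0+1 = 0 carry 1
  1+1+1 = 1 carry 1
  0+1+1 = 0 carry 1
  0+0+1 = 1
  1+1 = 0 carry 1
  0+1+1 = 0 carry 1
  final carry 1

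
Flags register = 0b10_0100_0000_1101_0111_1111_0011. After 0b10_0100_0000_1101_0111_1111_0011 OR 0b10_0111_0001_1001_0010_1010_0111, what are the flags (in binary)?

0b10011100011101011111110111

OR bit by bit (1 where either bit is 1):
  10010000001101011111110011
| 10011100011001001010100111
= 10011100011101011111110111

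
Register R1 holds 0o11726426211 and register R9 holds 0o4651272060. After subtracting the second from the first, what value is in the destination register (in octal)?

0o5055134131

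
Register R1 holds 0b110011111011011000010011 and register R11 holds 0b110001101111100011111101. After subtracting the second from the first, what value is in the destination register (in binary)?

Subtract column by column in base 2:
  1-1 → 0
  1-0 → 1
  0-1 → 1 (borrow)
  0-1-1 → 0 (borrow)
  1-1-1 → 1 (borrow)
  0-1-1 → 0 (borrow)
  0-1-1 → 0 (borrow)
  0-1-1 → 0 (borrow)
  0-0-1 → 1 (borrow)
  1-0-1 → 0
  1-0 → 1
  0-1 → 1 (borrow)
  1-1-1 → 1 (borrow)
  1-1-1 → 1 (borrow)
  0-1-1 → 0 (borrow)
  1-1-1 → 1 (borrow)
  1-0-1 → 0
  1-1 → 0
  1-1 → 0
  1-0 → 1
  0-0 → 0
  0-0 → 0
  1-1 → 0
  1-1 → 0

0b10001011110100010110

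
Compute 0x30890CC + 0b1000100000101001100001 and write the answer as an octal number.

0x30890CC = 0o302110314 in octal.
0b1000100000101001100001 = 0o10405141 in octal.
Add column by column in base 8, right to left:
  4+1 = 5
  1+4 = 5
  3+1 = 4
  0+5 = 5
  1+0 = 1
  1+4 = 5
  2+0 = 2
  0+1 = 1
  3+0 = 3

0o312515455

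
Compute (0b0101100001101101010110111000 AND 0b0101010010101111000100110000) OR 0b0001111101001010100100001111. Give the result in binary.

0b0101100001101101010110111000 AND 0b0101010010101111000100110000 = 0b0101000000101101000100110000.
Then OR with 0b0001111101001010100100001111.

0b101111101101111100100111111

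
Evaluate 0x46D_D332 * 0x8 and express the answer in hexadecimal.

0x236E9990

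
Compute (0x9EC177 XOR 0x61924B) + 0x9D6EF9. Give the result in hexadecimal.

First 0x9EC177 XOR 0x61924B = 0xFF533C.
Add column by column in base 16, right to left:
  C+9 = 5 carry 1
  3+F+1 = 3 carry 1
  3+E+1 = 2 carry 1
  5+6+1 = C
  F+D = C carry 1
  F+9+1 = 9 carry 1
  final carry 1

0x19CC235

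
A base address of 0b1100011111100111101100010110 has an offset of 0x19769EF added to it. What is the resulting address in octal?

0o1605362405

0b1100011111100111101100010110 = 0o1437475426 in octal.
0x19769EF = 0o145664757 in octal.
Add column by column in base 8, right to left:
  6+7 = 5 carry 1
  2+5+1 = 0 carry 1
  4+7+1 = 4 carry 1
  5+4+1 = 2 carry 1
  7+6+1 = 6 carry 1
  4+6+1 = 3 carry 1
  7+5+1 = 5 carry 1
  3+4+1 = 0 carry 1
  4+1+1 = 6
  1+0 = 1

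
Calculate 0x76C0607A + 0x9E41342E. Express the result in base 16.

Add column by column in base 16, right to left:
  A+E = 8 carry 1
  7+2+1 = A
  0+4 = 4
  6+3 = 9
  0+1 = 1
  C+4 = 0 carry 1
  6+E+1 = 5 carry 1
  7+9+1 = 1 carry 1
  final carry 1

0x1150194A8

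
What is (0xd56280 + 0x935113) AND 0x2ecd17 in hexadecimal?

0x288113

Add column by column in base 16, right to left:
  0+3 = 3
  8+1 = 9
  2+1 = 3
  6+5 = b
  5+3 = 8
  d+9 = 6 carry 1
  final carry 1
Sum = 0x168b393; now AND with 0x2ecd17:
  1&0=0, 6&2=2, 8&e=8, b&c=8, 3&d=1, 9&1=1, 3&7=3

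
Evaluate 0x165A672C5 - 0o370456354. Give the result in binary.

0b101100001110001000001010111011001

0x165A672C5 = 0b101100101101001100111001011000101 in binary.
0o370456354 = 0b11111000100101110011101100 in binary.
Subtract column by column in base 2:
  1-0 → 1
  0-0 → 0
  1-1 → 0
  0-1 → 1 (borrow)
  0-0-1 → 1 (borrow)
  0-1-1 → 0 (borrow)
  1-1-1 → 1 (borrow)
  1-1-1 → 1 (borrow)
  0-0-1 → 1 (borrow)
  1-0-1 → 0
  0-1 → 1 (borrow)
  0-1-1 → 0 (borrow)
  1-1-1 → 1 (borrow)
  1-0-1 → 0
  1-1 → 0
  0-0 → 0
  0-0 → 0
  1-1 → 0
  1-0 → 1
  0-0 → 0
  0-0 → 0
  1-1 → 0
  0-1 → 1 (borrow)
  1-1-1 → 1 (borrow)
  1-1-1 → 1 (borrow)
  0-1-1 → 0 (borrow)
  1-0-1 → 0
  0-0 → 0
  0-0 → 0
  1-0 → 1
  1-0 → 1
  0-0 → 0
  1-0 → 1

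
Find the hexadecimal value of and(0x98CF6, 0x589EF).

AND each hex digit independently (no carries):
  9&5=1, 8&8=8, C&9=8, F&E=E, 6&F=6

0x188E6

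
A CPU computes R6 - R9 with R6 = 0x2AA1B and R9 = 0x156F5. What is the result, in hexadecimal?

0x15326

Subtract column by column in base 16:
  B-5 → 6
  1-F → 2 (borrow)
  A-6-1 → 3
  A-5 → 5
  2-1 → 1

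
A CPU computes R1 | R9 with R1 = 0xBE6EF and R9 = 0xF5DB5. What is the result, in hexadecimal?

OR each hex digit independently (no carries):
  B|F=F, E|5=F, 6|D=F, E|B=F, F|5=F

0xFFFFF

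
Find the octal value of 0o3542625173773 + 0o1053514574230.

0o4616341770223

Add column by column in base 8, right to left:
  3+0 = 3
  7+3 = 2 carry 1
  7+2+1 = 2 carry 1
  3+4+1 = 0 carry 1
  7+7+1 = 7 carry 1
  1+5+1 = 7
  5+4 = 1 carry 1
  2+1+1 = 4
  6+5 = 3 carry 1
  2+3+1 = 6
  4+5 = 1 carry 1
  5+0+1 = 6
  3+1 = 4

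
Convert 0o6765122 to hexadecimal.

0x1BEA52

Each octal digit is 3 bits: 6=110 7=111 6=110 5=101 1=001 2=010 2=010.
Group the bits into nibbles: 0001 1011 1110 1010 0101 0010 → 1BEA52.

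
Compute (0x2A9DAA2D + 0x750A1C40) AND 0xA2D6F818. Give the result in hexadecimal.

0x8286C008

Add column by column in base 16, right to left:
  D+0 = D
  2+4 = 6
  A+C = 6 carry 1
  A+1+1 = C
  D+A = 7 carry 1
  9+0+1 = A
  A+5 = F
  2+7 = 9
Sum = 0x9FA7C66D; now AND with 0xA2D6F818:
  9&A=8, F&2=2, A&D=8, 7&6=6, C&F=C, 6&8=0, 6&1=0, D&8=8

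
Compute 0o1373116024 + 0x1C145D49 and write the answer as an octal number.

0x1C145D49 = 0o3405056511 in octal.
Add column by column in base 8, right to left:
  4+1 = 5
  2+1 = 3
  0+5 = 5
  6+6 = 4 carry 1
  1+5+1 = 7
  1+0 = 1
  3+5 = 0 carry 1
  7+0+1 = 0 carry 1
  3+4+1 = 0 carry 1
  1+3+1 = 5

0o5000174535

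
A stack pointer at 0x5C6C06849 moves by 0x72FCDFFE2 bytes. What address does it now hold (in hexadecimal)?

Add column by column in base 16, right to left:
  9+2 = B
  4+E = 2 carry 1
  8+F+1 = 8 carry 1
  6+F+1 = 6 carry 1
  0+D+1 = E
  C+C = 8 carry 1
  6+F+1 = 6 carry 1
  C+2+1 = F
  5+7 = C

0xCF68E682B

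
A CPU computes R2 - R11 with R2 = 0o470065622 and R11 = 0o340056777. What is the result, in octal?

Subtract column by column in base 8:
  2-7 → 3 (borrow)
  2-7-1 → 2 (borrow)
  6-7-1 → 6 (borrow)
  5-6-1 → 6 (borrow)
  6-5-1 → 0
  0-0 → 0
  0-0 → 0
  7-4 → 3
  4-3 → 1

0o130006623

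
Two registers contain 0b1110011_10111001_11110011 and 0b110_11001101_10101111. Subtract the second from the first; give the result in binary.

0b11011001110110001000100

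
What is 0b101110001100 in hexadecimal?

0xb8c

Group the bits into nibbles: 1011 1000 1100 → b8c.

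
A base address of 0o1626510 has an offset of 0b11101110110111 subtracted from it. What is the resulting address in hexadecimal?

0x6f191

0o1626510 = 0x72d48 in hexadecimal.
0b11101110110111 = 0x3bb7 in hexadecimal.
Subtract column by column in base 16:
  8-7 → 1
  4-b → 9 (borrow)
  d-b-1 → 1
  2-3 → f (borrow)
  7-0-1 → 6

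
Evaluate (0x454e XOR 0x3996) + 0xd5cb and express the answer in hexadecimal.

0x152a3

First 0x454e XOR 0x3996 = 0x7cd8.
Add column by column in base 16, right to left:
  8+b = 3 carry 1
  d+c+1 = a carry 1
  c+5+1 = 2 carry 1
  7+d+1 = 5 carry 1
  final carry 1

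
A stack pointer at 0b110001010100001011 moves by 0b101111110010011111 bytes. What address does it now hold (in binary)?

Add column by column in base 2, right to left:
  1+1 = 0 carry 1
  1+1+1 = 1 carry 1
  0+1+1 = 0 carry 1
  1+1+1 = 1 carry 1
  0+1+1 = 0 carry 1
  0+0+1 = 1
  0+0 = 0
  0+1 = 1
  1+0 = 1
  0+0 = 0
  1+1 = 0 carry 1
  0+1+1 = 0 carry 1
  1+1+1 = 1 carry 1
  0+1+1 = 0 carry 1
  0+1+1 = 0 carry 1
  0+1+1 = 0 carry 1
  1+0+1 = 0 carry 1
  1+1+1 = 1 carry 1
  final carry 1

0b1100001000110101010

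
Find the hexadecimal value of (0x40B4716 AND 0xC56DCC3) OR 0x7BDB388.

0x40B4716 AND 0xC56DCC3 = 0x4024402.
Then OR with 0x7BDB388.

0x7BFF78A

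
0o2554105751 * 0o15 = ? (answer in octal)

0o43175615325

Multiply each base-8 digit by 13, carrying:
  1×13 = 13 → write 5 carry 1
  5×13+1 = 66 → write 2 carry 8
  7×13+8 = 99 → write 3 carry 12
  5×13+12 = 77 → write 5 carry 9
  0×13+9 = 9 → write 1 carry 1
  1×13+1 = 14 → write 6 carry 1
  4×13+1 = 53 → write 5 carry 6
  5×13+6 = 71 → write 7 carry 8
  5×13+8 = 73 → write 1 carry 9
  2×13+9 = 35 → write 3 carry 4
  remaining carry: 4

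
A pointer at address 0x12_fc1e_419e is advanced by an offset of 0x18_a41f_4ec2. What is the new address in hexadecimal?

0x2ba03d9060

Add column by column in base 16, right to left:
  e+2 = 0 carry 1
  9+c+1 = 6 carry 1
  1+e+1 = 0 carry 1
  4+4+1 = 9
  e+f = d carry 1
  1+1+1 = 3
  c+4 = 0 carry 1
  f+a+1 = a carry 1
  2+8+1 = b
  1+1 = 2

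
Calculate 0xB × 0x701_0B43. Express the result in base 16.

0x4D0B7BE1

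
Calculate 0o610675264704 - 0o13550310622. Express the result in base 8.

0o575124754062

Subtract column by column in base 8:
  4-2 → 2
  0-2 → 6 (borrow)
  7-6-1 → 0
  4-0 → 4
  6-1 → 5
  2-3 → 7 (borrow)
  5-0-1 → 4
  7-5 → 2
  6-5 → 1
  0-3 → 5 (borrow)
  1-1-1 → 7 (borrow)
  6-0-1 → 5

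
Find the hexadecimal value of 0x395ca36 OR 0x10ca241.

0x39dea77

OR each hex digit independently (no carries):
  3|1=3, 9|0=9, 5|c=d, c|a=e, a|2=a, 3|4=7, 6|1=7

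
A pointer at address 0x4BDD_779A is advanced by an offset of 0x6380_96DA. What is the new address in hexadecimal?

0xAF5E0E74

Add column by column in base 16, right to left:
  A+A = 4 carry 1
  9+D+1 = 7 carry 1
  7+6+1 = E
  7+9 = 0 carry 1
  D+0+1 = E
  D+8 = 5 carry 1
  B+3+1 = F
  4+6 = A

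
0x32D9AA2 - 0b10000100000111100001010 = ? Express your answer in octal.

0x32D9AA2 = 0o313315242 in octal.
0b10000100000111100001010 = 0o20407412 in octal.
Subtract column by column in base 8:
  2-2 → 0
  4-1 → 3
  2-4 → 6 (borrow)
  5-7-1 → 5 (borrow)
  1-0-1 → 0
  3-4 → 7 (borrow)
  3-0-1 → 2
  1-2 → 7 (borrow)
  3-0-1 → 2

0o272705630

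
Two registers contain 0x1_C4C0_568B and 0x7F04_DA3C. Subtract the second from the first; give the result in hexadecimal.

0x145BB7C4F

Subtract column by column in base 16:
  B-C → F (borrow)
  8-3-1 → 4
  6-A → C (borrow)
  5-D-1 → 7 (borrow)
  0-4-1 → B (borrow)
  C-0-1 → B
  4-F → 5 (borrow)
  C-7-1 → 4
  1-0 → 1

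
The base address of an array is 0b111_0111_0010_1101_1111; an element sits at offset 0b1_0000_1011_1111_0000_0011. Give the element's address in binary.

0b110000011000111100010

Add column by column in base 2, right to left:
  1+1 = 0 carry 1
  1+1+1 = 1 carry 1
  1+0+1 = 0 carry 1
  1+0+1 = 0 carry 1
  1+0+1 = 0 carry 1
  0+0+1 = 1
  1+0 = 1
  1+0 = 1
  0+1 = 1
  1+1 = 0 carry 1
  0+1+1 = 0 carry 1
  0+1+1 = 0 carry 1
  1+1+1 = 1 carry 1
  1+1+1 = 1 carry 1
  1+0+1 = 0 carry 1
  0+1+1 = 0 carry 1
  1+0+1 = 0 carry 1
  1+0+1 = 0 carry 1
  1+0+1 = 0 carry 1
  0+0+1 = 1
  0+1 = 1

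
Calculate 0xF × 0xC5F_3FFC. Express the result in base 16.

Multiply each base-16 digit by 15, carrying:
  C×15 = 180 → write 4 carry 11
  F×15+11 = 236 → write C carry 14
  F×15+14 = 239 → write F carry 14
  3×15+14 = 59 → write B carry 3
  F×15+3 = 228 → write 4 carry 14
  5×15+14 = 89 → write 9 carry 5
  C×15+5 = 185 → write 9 carry 11
  remaining carry: B

0xB994BFC4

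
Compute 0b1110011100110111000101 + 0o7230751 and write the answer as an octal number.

0b1110011100110111000101 = 0o16346705 in octal.
Add column by column in base 8, right to left:
  5+1 = 6
  0+5 = 5
  7+7 = 6 carry 1
  6+0+1 = 7
  4+3 = 7
  3+2 = 5
  6+7 = 5 carry 1
  1+0+1 = 2

0o25577656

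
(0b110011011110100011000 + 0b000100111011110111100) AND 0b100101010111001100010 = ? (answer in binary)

0b100000010010001000000

Add column by column in base 2, right to left:
  0+0 = 0
  0+0 = 0
  0+1 = 1
  1+1 = 0 carry 1
  1+1+1 = 1 carry 1
  0+1+1 = 0 carry 1
  0+0+1 = 1
  0+1 = 1
  1+1 = 0 carry 1
  0+1+1 = 0 carry 1
  1+1+1 = 1 carry 1
  1+0+1 = 0 carry 1
  1+1+1 = 1 carry 1
  1+1+1 = 1 carry 1
  0+1+1 = 0 carry 1
  1+0+1 = 0 carry 1
  1+0+1 = 0 carry 1
  0+1+1 = 0 carry 1
  0+0+1 = 1
  1+0 = 1
  1+0 = 1
Sum = 0b111000011010011010100; now AND with 0b100101010111001100010:
  111000011010011010100
& 100101010111001100010
= 100000010010001000000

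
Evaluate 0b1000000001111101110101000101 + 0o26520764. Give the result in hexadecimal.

0b1000000001111101110101000101 = 0x807dd45 in hexadecimal.
0o26520764 = 0x5aa1f4 in hexadecimal.
Add column by column in base 16, right to left:
  5+4 = 9
  4+f = 3 carry 1
  d+1+1 = f
  d+a = 7 carry 1
  7+a+1 = 2 carry 1
  0+5+1 = 6
  8+0 = 8

0x8627f39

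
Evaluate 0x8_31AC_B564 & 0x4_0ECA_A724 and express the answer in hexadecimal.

AND each hex digit independently (no carries):
  8&4=0, 3&0=0, 1&E=0, A&C=8, C&A=8, B&A=A, 5&7=5, 6&2=2, 4&4=4

0x00088A524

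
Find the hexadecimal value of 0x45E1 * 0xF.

0x4182F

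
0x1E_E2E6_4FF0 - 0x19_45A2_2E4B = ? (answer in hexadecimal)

0x59D4421A5

Subtract column by column in base 16:
  0-B → 5 (borrow)
  F-4-1 → A
  F-E → 1
  4-2 → 2
  6-2 → 4
  E-A → 4
  2-5 → D (borrow)
  E-4-1 → 9
  E-9 → 5
  1-1 → 0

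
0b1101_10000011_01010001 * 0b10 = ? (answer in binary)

Multiply each base-2 digit by 2, carrying:
  1×2 = 2 → write 0 carry 1
  0×2+1 = 1 → write 1
  0×2 = 0 → write 0
  0×2 = 0 → write 0
  1×2 = 2 → write 0 carry 1
  0×2+1 = 1 → write 1
  1×2 = 2 → write 0 carry 1
  0×2+1 = 1 → write 1
  1×2 = 2 → write 0 carry 1
  1×2+1 = 3 → write 1 carry 1
  0×2+1 = 1 → write 1
  0×2 = 0 → write 0
  0×2 = 0 → write 0
  0×2 = 0 → write 0
  0×2 = 0 → write 0
  1×2 = 2 → write 0 carry 1
  1×2+1 = 3 → write 1 carry 1
  0×2+1 = 1 → write 1
  1×2 = 2 → write 0 carry 1
  1×2+1 = 3 → write 1 carry 1
  remaining carry: 1

0b110110000011010100010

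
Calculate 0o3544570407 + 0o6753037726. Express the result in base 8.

Add column by column in base 8, right to left:
  7+6 = 5 carry 1
  0+2+1 = 3
  4+7 = 3 carry 1
  0+7+1 = 0 carry 1
  7+3+1 = 3 carry 1
  5+0+1 = 6
  4+3 = 7
  4+5 = 1 carry 1
  5+7+1 = 5 carry 1
  3+6+1 = 2 carry 1
  final carry 1

0o12517630335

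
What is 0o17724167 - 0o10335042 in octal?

Subtract column by column in base 8:
  7-2 → 5
  6-4 → 2
  1-0 → 1
  4-5 → 7 (borrow)
  2-3-1 → 6 (borrow)
  7-3-1 → 3
  7-0 → 7
  1-1 → 0

0o7367125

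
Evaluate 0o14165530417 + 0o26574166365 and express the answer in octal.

0o42761717004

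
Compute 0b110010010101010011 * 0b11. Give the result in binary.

0b10010110111111111001

Multiply each base-2 digit by 3, carrying:
  1×3 = 3 → write 1 carry 1
  1×3+1 = 4 → write 0 carry 2
  0×3+2 = 2 → write 0 carry 1
  0×3+1 = 1 → write 1
  1×3 = 3 → write 1 carry 1
  0×3+1 = 1 → write 1
  1×3 = 3 → write 1 carry 1
  0×3+1 = 1 → write 1
  1×3 = 3 → write 1 carry 1
  0×3+1 = 1 → write 1
  1×3 = 3 → write 1 carry 1
  0×3+1 = 1 → write 1
  0×3 = 0 → write 0
  1×3 = 3 → write 1 carry 1
  0×3+1 = 1 → write 1
  0×3 = 0 → write 0
  1×3 = 3 → write 1 carry 1
  1×3+1 = 4 → write 0 carry 2
  remaining carry: 10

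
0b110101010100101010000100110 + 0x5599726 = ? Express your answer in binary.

0b1100000000111110101101001100

0x5599726 = 0b101010110011001011100100110 in binary.
Add column by column in base 2, right to left:
  0+0 = 0
  1+1 = 0 carry 1
  1+1+1 = 1 carry 1
  0+0+1 = 1
  0+0 = 0
  1+1 = 0 carry 1
  0+0+1 = 1
  0+0 = 0
  0+1 = 1
  0+1 = 1
  1+1 = 0 carry 1
  0+0+1 = 1
  1+1 = 0 carry 1
  0+0+1 = 1
  1+0 = 1
  0+1 = 1
  0+1 = 1
  1+0 = 1
  0+0 = 0
  1+1 = 0 carry 1
  0+1+1 = 0 carry 1
  1+0+1 = 0 carry 1
  0+1+1 = 0 carry 1
  1+0+1 = 0 carry 1
  0+1+1 = 0 carry 1
  1+0+1 = 0 carry 1
  1+1+1 = 1 carry 1
  final carry 1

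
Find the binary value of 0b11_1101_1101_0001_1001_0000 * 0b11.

Multiply each base-2 digit by 3, carrying:
  0×3 = 0 → write 0
  0×3 = 0 → write 0
  0×3 = 0 → write 0
  0×3 = 0 → write 0
  1×3 = 3 → write 1 carry 1
  0×3+1 = 1 → write 1
  0×3 = 0 → write 0
  1×3 = 3 → write 1 carry 1
  1×3+1 = 4 → write 0 carry 2
  0×3+2 = 2 → write 0 carry 1
  0×3+1 = 1 → write 1
  0×3 = 0 → write 0
  1×3 = 3 → write 1 carry 1
  0×3+1 = 1 → write 1
  1×3 = 3 → write 1 carry 1
  1×3+1 = 4 → write 0 carry 2
  1×3+2 = 5 → write 1 carry 2
  0×3+2 = 2 → write 0 carry 1
  1×3+1 = 4 → write 0 carry 2
  1×3+2 = 5 → write 1 carry 2
  1×3+2 = 5 → write 1 carry 2
  1×3+2 = 5 → write 1 carry 2
  remaining carry: 10

0b101110010111010010110000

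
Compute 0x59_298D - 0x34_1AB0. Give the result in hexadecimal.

0x250EDD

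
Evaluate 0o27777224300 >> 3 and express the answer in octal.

0o2777722430

Shifting right by 3 bits = 1 oct digit: drop the last 1.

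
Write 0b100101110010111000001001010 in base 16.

Group the bits into nibbles: 0100 1011 1001 0111 0000 0100 1010 → 4b9704a.

0x4b9704a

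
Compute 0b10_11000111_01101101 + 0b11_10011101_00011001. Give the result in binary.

0b1100110010010000110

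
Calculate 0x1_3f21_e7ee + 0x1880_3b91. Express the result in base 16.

0x157a2237f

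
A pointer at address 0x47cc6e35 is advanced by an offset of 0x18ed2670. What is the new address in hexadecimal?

0x60b994a5

Add column by column in base 16, right to left:
  5+0 = 5
  3+7 = a
  e+6 = 4 carry 1
  6+2+1 = 9
  c+d = 9 carry 1
  c+e+1 = b carry 1
  7+8+1 = 0 carry 1
  4+1+1 = 6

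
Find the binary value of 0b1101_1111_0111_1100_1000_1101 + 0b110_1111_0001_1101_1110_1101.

0b1010011101001101001111010

Add column by column in base 2, right to left:
  1+1 = 0 carry 1
  0+0+1 = 1
  1+1 = 0 carry 1
  1+1+1 = 1 carry 1
  0+0+1 = 1
  0+1 = 1
  0+1 = 1
  1+1 = 0 carry 1
  0+1+1 = 0 carry 1
  0+0+1 = 1
  1+1 = 0 carry 1
  1+1+1 = 1 carry 1
  1+1+1 = 1 carry 1
  1+0+1 = 0 carry 1
  1+0+1 = 0 carry 1
  0+0+1 = 1
  1+1 = 0 carry 1
  1+1+1 = 1 carry 1
  1+1+1 = 1 carry 1
  1+1+1 = 1 carry 1
  1+0+1 = 0 carry 1
  0+1+1 = 0 carry 1
  1+1+1 = 1 carry 1
  1+0+1 = 0 carry 1
  final carry 1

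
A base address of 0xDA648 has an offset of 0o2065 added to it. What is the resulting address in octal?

0xDA648 = 0o3323110 in octal.
Add column by column in base 8, right to left:
  0+5 = 5
  1+6 = 7
  1+0 = 1
  3+2 = 5
  2+0 = 2
  3+0 = 3
  3+0 = 3

0o3325175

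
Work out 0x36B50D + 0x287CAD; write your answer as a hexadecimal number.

Add column by column in base 16, right to left:
  D+D = A carry 1
  0+A+1 = B
  5+C = 1 carry 1
  B+7+1 = 3 carry 1
  6+8+1 = F
  3+2 = 5

0x5F31BA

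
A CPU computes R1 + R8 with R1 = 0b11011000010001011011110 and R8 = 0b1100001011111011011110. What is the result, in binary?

Add column by column in base 2, right to left:
  0+0 = 0
  1+1 = 0 carry 1
  1+1+1 = 1 carry 1
  1+1+1 = 1 carry 1
  1+1+1 = 1 carry 1
  0+0+1 = 1
  1+1 = 0 carry 1
  1+1+1 = 1 carry 1
  0+0+1 = 1
  1+1 = 0 carry 1
  0+1+1 = 0 carry 1
  0+1+1 = 0 carry 1
  0+1+1 = 0 carry 1
  1+1+1 = 1 carry 1
  0+0+1 = 1
  0+1 = 1
  0+0 = 0
  0+0 = 0
  1+0 = 1
  1+0 = 1
  0+1 = 1
  1+1 = 0 carry 1
  1+0+1 = 0 carry 1
  final carry 1

0b100111001110000110111100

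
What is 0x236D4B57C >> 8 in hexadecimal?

0x236D4B5

Shifting right by 8 bits = 2 hex digits: drop the last 2.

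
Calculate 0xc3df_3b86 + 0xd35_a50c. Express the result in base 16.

Add column by column in base 16, right to left:
  6+c = 2 carry 1
  8+0+1 = 9
  b+5 = 0 carry 1
  3+a+1 = e
  f+5 = 4 carry 1
  d+3+1 = 1 carry 1
  3+d+1 = 1 carry 1
  c+0+1 = d

0xd114e092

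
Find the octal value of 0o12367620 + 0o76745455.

Add column by column in base 8, right to left:
  0+5 = 5
  2+5 = 7
  6+4 = 2 carry 1
  7+5+1 = 5 carry 1
  6+4+1 = 3 carry 1
  3+7+1 = 3 carry 1
  2+6+1 = 1 carry 1
  1+7+1 = 1 carry 1
  final carry 1

0o111335275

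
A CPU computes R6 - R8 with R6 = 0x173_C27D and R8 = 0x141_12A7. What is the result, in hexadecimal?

Subtract column by column in base 16:
  D-7 → 6
  7-A → D (borrow)
  2-2-1 → F (borrow)
  C-1-1 → A
  3-1 → 2
  7-4 → 3
  1-1 → 0

0x32AFD6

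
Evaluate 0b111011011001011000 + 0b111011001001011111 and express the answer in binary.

0b1110110100010110111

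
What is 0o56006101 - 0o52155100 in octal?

Subtract column by column in base 8:
  1-0 → 1
  0-0 → 0
  1-1 → 0
  6-5 → 1
  0-5 → 3 (borrow)
  0-1-1 → 6 (borrow)
  6-2-1 → 3
  5-5 → 0

0o3631001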